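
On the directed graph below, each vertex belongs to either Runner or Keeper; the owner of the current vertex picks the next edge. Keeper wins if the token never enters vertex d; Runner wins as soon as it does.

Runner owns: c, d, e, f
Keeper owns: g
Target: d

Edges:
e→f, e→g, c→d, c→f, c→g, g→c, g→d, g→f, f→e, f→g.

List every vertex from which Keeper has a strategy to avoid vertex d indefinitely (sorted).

A0 = {d}
A1: add {c} — c (Runner) has c→d.
A2 = A1; e.g. e (Runner) has no edge into A1. Fixed point.
Runner's attractor = {c, d}; Keeper avoids the target exactly from the complement.

e, f, g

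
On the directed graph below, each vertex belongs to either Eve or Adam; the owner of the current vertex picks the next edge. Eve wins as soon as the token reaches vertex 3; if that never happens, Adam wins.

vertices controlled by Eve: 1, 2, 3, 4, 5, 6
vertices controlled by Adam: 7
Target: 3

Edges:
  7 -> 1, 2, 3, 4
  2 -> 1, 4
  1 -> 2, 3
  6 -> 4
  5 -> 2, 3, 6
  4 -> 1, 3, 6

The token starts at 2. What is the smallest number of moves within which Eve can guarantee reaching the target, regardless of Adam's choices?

2

A0 = {3}
A1: add {1, 4, 5} — 1 (Eve) has 1→3; 4 (Eve) has 4→3; 5 (Eve) has 5→3.
A2: add {2, 6} — 2 (Eve) has 2→1; 6 (Eve) has 6→4.
2 enters the attractor at level 2, so Eve can force the target in 2 moves from there.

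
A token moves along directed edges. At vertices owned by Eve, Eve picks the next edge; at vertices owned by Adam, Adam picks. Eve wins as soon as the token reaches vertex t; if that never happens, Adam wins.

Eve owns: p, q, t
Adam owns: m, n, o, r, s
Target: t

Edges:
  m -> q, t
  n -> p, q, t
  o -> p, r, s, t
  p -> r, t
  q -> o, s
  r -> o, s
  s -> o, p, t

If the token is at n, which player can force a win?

Adam

A0 = {t}
A1: add {p} — p (Eve) has p→t.
A2 = A1; e.g. m (Adam) can still go to q. Fixed point.
n never enters the attractor, so Adam can avoid the target forever.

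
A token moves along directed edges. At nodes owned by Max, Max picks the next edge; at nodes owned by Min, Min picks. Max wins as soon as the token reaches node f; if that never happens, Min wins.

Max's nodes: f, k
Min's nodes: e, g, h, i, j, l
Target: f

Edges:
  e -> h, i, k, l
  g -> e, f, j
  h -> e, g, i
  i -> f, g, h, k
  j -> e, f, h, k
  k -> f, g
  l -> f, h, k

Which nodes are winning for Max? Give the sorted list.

f, k

A0 = {f}
A1: add {k} — k (Max) has k→f.
A2 = A1; e.g. e (Min) can still go to h. Fixed point.
Max's winning region = {f, k}.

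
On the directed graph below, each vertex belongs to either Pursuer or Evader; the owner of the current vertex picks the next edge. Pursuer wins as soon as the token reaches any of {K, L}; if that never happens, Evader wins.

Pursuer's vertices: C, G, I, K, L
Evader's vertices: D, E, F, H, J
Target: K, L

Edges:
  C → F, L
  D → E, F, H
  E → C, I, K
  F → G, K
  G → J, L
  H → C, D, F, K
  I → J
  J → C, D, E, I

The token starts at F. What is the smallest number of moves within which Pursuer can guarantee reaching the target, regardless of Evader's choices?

2

A0 = {K, L}
A1: add {C, G} — C (Pursuer) has C→L; G (Pursuer) has G→L.
A2: add {F} — F (Evader): all of {G, K} already in.
A3 = A2; e.g. D (Evader) can still go to E. Fixed point.
F enters the attractor at level 2, so Pursuer can force the target in 2 moves from there.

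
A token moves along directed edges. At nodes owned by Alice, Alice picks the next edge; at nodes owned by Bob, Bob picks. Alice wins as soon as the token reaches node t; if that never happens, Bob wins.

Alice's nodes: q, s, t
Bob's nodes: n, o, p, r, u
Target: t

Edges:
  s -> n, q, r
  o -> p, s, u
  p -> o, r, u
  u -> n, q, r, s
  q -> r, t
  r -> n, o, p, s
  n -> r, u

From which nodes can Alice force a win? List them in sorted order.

A0 = {t}
A1: add {q} — q (Alice) has q→t.
A2: add {s} — s (Alice) has s→q.
A3 = A2; e.g. n (Bob) can still go to r. Fixed point.
Alice's winning region = {q, s, t}.

q, s, t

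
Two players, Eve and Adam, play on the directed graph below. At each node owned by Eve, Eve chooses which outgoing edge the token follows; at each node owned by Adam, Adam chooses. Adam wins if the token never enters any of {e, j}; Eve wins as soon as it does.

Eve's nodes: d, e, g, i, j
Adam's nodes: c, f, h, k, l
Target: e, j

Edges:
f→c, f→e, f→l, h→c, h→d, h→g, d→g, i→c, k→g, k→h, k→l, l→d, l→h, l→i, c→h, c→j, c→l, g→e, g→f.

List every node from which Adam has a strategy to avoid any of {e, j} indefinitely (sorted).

c, f, h, i, k, l

A0 = {e, j}
A1: add {g} — g (Eve) has g→e.
A2: add {d} — d (Eve) has d→g.
A3 = A2; e.g. c (Adam) can still go to h. Fixed point.
Eve's attractor = {d, e, g, j}; Adam avoids the target exactly from the complement.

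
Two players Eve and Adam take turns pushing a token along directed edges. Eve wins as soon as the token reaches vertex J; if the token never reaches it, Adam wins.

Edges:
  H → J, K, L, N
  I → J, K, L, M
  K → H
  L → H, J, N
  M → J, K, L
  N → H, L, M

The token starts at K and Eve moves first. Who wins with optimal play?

Track states (vertex, player-to-move).
A0 = {(J,Eve), (J,Adam)}
A1: add {(H,Eve), (I,Eve), (L,Eve), (M,Eve)}.
A2: add {(K,Adam), (N,Adam)}.
A3 = A2; e.g. (H,Adam) stays out. (K,Eve) never enters ⇒ Adam avoids the target.

Adam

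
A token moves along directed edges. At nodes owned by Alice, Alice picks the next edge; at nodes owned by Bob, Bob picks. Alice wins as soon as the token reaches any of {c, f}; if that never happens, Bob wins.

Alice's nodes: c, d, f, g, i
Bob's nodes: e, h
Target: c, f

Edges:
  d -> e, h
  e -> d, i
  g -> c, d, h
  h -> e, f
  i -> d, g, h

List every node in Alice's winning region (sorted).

c, f, g, i

A0 = {c, f}
A1: add {g} — g (Alice) has g→c.
A2: add {i} — i (Alice) has i→g.
A3 = A2; e.g. d (Alice) has no edge into A2. Fixed point.
Alice's winning region = {c, f, g, i}.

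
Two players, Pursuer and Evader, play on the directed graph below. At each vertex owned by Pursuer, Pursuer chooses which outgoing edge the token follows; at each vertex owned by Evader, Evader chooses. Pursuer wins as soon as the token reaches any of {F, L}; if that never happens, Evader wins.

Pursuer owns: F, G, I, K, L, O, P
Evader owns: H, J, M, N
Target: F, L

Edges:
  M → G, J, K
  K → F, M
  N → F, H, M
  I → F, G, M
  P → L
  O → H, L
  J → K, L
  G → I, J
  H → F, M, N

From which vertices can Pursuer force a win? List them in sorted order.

A0 = {F, L}
A1: add {I, K, O, P} — I (Pursuer) has I→F; K (Pursuer) has K→F; O (Pursuer) has O→L; P (Pursuer) has P→L.
A2: add {G, J} — G (Pursuer) has G→I; J (Evader): all of {K, L} already in.
A3: add {M} — M (Evader): all of {G, J, K} already in.
A4 = A3; e.g. H (Evader) can still go to N. Fixed point.
Pursuer's winning region = {F, G, I, J, K, L, M, O, P}.

F, G, I, J, K, L, M, O, P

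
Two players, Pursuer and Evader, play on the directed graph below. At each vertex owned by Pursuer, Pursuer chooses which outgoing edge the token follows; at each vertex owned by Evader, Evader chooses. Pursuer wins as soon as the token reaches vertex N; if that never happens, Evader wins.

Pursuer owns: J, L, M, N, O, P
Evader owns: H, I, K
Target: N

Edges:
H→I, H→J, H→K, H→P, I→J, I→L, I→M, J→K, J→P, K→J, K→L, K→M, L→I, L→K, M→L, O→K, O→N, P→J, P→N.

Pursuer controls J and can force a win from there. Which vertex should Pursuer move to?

P

A0 = {N}
A1: add {O, P} — O (Pursuer) has O→N; P (Pursuer) has P→N.
A2: add {J} — J (Pursuer) has J→P.
A3 = A2; e.g. H (Evader) can still go to I. Fixed point.
From J, successor P is in the attractor (rank 1); the other successor K is not.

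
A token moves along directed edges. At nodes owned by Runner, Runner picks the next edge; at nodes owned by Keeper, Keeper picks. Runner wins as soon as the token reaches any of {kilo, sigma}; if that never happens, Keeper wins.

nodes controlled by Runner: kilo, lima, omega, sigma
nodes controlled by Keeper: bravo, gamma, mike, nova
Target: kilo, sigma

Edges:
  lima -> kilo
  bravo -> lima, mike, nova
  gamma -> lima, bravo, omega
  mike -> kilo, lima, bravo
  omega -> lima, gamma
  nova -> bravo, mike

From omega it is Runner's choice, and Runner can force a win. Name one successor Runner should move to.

A0 = {kilo, sigma}
A1: add {lima} — lima (Runner) has lima→kilo.
A2: add {omega} — omega (Runner) has omega→lima.
A3 = A2; e.g. bravo (Keeper) can still go to mike. Fixed point.
From omega, successor lima is in the attractor (rank 1); the other successor gamma is not.

lima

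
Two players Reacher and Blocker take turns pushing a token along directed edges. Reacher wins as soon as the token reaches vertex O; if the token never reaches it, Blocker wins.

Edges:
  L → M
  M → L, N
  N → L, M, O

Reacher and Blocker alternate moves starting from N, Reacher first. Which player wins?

Track states (vertex, player-to-move).
A0 = {(O,Reacher), (O,Blocker)}
A1: add {(N,Reacher)}.
(N,Reacher) ∈ A1 ⇒ Reacher forces the target.

Reacher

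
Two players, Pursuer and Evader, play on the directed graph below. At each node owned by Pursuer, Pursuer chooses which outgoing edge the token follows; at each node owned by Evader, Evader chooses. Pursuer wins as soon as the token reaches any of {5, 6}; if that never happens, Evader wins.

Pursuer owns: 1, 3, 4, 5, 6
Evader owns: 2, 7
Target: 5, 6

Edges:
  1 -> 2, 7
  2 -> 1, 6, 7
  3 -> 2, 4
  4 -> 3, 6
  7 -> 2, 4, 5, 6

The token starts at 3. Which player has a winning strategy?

Pursuer

A0 = {5, 6}
A1: add {4} — 4 (Pursuer) has 4→6.
A2: add {3} — 3 (Pursuer) has 3→4.
A3 = A2; e.g. 1 (Pursuer) has no edge into A2. Fixed point.
3 ∈ A2, so Pursuer can force the target.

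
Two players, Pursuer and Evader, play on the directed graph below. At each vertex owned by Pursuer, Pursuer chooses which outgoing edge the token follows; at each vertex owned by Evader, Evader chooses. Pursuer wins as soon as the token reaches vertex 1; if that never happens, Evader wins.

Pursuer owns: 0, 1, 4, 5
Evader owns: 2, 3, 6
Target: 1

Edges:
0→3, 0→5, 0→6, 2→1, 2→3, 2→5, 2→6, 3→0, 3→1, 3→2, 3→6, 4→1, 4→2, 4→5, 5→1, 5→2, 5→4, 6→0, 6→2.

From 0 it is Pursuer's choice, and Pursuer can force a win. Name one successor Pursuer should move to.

5

A0 = {1}
A1: add {4, 5} — 4 (Pursuer) has 4→1; 5 (Pursuer) has 5→1.
A2: add {0} — 0 (Pursuer) has 0→5.
A3 = A2; e.g. 2 (Evader) can still go to 3. Fixed point.
From 0, successor 5 is in the attractor (rank 1); the other successors 3, 6 are not.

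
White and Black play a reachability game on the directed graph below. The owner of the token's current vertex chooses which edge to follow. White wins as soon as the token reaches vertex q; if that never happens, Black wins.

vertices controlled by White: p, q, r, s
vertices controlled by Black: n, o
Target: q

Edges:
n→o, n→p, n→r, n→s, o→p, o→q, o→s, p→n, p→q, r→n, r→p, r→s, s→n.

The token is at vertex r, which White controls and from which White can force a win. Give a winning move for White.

A0 = {q}
A1: add {p} — p (White) has p→q.
A2: add {r} — r (White) has r→p.
A3 = A2; e.g. n (Black) can still go to o. Fixed point.
From r, successor p is in the attractor (rank 1); the other successors n, s are not.

p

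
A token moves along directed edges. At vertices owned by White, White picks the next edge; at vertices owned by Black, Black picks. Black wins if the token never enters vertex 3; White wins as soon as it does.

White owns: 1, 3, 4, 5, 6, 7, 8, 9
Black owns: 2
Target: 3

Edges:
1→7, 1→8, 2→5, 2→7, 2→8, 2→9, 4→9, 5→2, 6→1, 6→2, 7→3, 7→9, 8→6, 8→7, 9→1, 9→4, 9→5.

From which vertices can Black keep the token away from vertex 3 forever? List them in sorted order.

2, 5

A0 = {3}
A1: add {7} — 7 (White) has 7→3.
A2: add {1, 8} — 1 (White) has 1→7; 8 (White) has 8→7.
A3: add {6, 9} — 6 (White) has 6→1; 9 (White) has 9→1.
A4: add {4} — 4 (White) has 4→9.
A5 = A4; e.g. 2 (Black) can still go to 5. Fixed point.
White's attractor = {1, 3, 4, 6, 7, 8, 9}; Black avoids the target exactly from the complement.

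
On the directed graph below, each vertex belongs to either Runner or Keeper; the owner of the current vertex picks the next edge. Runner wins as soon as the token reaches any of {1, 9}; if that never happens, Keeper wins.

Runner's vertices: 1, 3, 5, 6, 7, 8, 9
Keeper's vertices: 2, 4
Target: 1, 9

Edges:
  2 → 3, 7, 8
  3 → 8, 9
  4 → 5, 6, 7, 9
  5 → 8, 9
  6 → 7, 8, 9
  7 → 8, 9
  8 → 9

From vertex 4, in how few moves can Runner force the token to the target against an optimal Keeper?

A0 = {1, 9}
A1: add {3, 5, 6, 7, 8} — 3 (Runner) has 3→9; 5 (Runner) has 5→9; 6 (Runner) has 6→9; 7 (Runner) has 7→9; 8 (Runner) has 8→9.
A2: add {2, 4} — 2 (Keeper): all of {3, 7, 8} already in; 4 (Keeper): all of {5, 6, 7, 9} already in.
A2 = all vertices. Fixed point.
4 enters the attractor at level 2, so Runner can force the target in 2 moves from there.

2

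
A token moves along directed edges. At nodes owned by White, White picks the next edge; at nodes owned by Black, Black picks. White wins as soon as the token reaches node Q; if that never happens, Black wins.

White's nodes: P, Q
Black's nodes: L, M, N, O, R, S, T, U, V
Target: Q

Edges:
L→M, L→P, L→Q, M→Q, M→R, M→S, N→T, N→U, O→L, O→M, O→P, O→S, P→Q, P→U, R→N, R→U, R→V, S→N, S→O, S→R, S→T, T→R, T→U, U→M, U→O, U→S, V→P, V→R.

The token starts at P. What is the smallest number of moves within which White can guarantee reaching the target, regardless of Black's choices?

1

A0 = {Q}
A1: add {P} — P (White) has P→Q.
A2 = A1; e.g. L (Black) can still go to M. Fixed point.
P enters the attractor at level 1, so White can force the target in 1 move from there.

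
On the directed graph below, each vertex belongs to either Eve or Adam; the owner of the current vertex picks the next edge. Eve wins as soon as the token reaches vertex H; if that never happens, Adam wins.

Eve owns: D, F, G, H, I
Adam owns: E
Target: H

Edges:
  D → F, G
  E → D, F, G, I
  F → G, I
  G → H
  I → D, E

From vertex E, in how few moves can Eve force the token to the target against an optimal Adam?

A0 = {H}
A1: add {G} — G (Eve) has G→H.
A2: add {D, F} — D (Eve) has D→G; F (Eve) has F→G.
A3: add {I} — I (Eve) has I→D.
A4: add {E} — E (Adam): all of {D, F, G, I} already in.
A4 = all vertices. Fixed point.
E enters the attractor at level 4, so Eve can force the target in 4 moves from there.

4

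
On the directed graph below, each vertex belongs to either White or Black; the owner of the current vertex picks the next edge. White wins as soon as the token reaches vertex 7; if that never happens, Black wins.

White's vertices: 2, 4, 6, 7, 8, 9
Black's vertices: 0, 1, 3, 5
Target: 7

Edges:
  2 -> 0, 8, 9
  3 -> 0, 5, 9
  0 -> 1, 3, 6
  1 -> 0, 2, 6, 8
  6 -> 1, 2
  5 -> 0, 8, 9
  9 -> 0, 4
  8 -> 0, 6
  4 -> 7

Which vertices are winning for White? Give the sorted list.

2, 4, 6, 7, 8, 9

A0 = {7}
A1: add {4} — 4 (White) has 4→7.
A2: add {9} — 9 (White) has 9→4.
A3: add {2} — 2 (White) has 2→9.
A4: add {6} — 6 (White) has 6→2.
A5: add {8} — 8 (White) has 8→6.
A6 = A5; e.g. 0 (Black) can still go to 1. Fixed point.
White's winning region = {2, 4, 6, 7, 8, 9}.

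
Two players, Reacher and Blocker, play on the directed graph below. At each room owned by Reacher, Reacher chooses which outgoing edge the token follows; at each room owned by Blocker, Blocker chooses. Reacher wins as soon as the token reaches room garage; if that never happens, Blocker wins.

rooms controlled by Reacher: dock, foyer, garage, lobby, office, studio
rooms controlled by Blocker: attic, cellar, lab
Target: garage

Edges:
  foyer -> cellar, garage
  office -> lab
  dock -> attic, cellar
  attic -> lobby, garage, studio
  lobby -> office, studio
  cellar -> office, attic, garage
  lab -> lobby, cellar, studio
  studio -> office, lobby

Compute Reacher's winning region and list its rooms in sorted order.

A0 = {garage}
A1: add {foyer} — foyer (Reacher) has foyer→garage.
A2 = A1; e.g. office (Reacher) has no edge into A1. Fixed point.
Reacher's winning region = {foyer, garage}.

foyer, garage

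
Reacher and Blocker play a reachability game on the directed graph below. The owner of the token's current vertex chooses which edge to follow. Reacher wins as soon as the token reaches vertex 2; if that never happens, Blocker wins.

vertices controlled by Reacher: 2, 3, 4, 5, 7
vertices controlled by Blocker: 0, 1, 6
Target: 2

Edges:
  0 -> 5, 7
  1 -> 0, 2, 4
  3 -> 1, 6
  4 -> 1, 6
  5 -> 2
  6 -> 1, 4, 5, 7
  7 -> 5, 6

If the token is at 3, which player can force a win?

A0 = {2}
A1: add {5} — 5 (Reacher) has 5→2.
A2: add {7} — 7 (Reacher) has 7→5.
A3: add {0} — 0 (Blocker): all of {5, 7} already in.
A4 = A3; e.g. 1 (Blocker) can still go to 4. Fixed point.
3 never enters the attractor, so Blocker can avoid the target forever.

Blocker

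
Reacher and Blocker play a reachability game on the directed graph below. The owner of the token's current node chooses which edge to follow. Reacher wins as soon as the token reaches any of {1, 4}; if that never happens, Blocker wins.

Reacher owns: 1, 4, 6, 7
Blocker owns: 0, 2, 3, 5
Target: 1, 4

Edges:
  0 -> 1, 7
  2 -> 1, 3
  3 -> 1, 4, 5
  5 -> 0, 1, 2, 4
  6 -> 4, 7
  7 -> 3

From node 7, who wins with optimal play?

Blocker

A0 = {1, 4}
A1: add {6} — 6 (Reacher) has 6→4.
A2 = A1; e.g. 0 (Blocker) can still go to 7. Fixed point.
7 never enters the attractor, so Blocker can avoid the target forever.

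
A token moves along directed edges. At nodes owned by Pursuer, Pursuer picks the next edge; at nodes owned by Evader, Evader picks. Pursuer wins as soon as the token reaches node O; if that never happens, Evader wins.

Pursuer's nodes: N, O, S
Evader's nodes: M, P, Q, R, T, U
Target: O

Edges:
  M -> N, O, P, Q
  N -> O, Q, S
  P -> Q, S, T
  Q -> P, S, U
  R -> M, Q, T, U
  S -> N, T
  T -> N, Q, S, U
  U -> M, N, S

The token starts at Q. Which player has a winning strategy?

Evader

A0 = {O}
A1: add {N} — N (Pursuer) has N→O.
A2: add {S} — S (Pursuer) has S→N.
A3 = A2; e.g. M (Evader) can still go to P. Fixed point.
Q never enters the attractor, so Evader can avoid the target forever.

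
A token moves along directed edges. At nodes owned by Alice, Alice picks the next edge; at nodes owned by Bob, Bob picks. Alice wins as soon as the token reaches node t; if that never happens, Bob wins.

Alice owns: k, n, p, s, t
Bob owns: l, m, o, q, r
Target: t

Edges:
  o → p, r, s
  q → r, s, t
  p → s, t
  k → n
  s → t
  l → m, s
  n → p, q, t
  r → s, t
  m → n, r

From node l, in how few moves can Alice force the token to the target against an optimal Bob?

A0 = {t}
A1: add {n, p, s} — n (Alice) has n→t; p (Alice) has p→t; s (Alice) has s→t.
A2: add {k, r} — k (Alice) has k→n; r (Bob): all of {s, t} already in.
A3: add {m, o, q} — m (Bob): all of {n, r} already in; o (Bob): all of {p, r, s} already in; q (Bob): all of {r, s, t} already in.
A4: add {l} — l (Bob): all of {m, s} already in.
A4 = all vertices. Fixed point.
l enters the attractor at level 4, so Alice can force the target in 4 moves from there.

4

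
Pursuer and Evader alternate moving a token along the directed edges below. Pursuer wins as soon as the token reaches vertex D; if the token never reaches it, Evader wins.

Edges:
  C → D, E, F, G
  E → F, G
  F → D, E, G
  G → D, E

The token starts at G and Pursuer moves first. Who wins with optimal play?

Pursuer

Track states (vertex, player-to-move).
A0 = {(D,Pursuer), (D,Evader)}
A1: add {(C,Pursuer), (F,Pursuer), (G,Pursuer)}.
(G,Pursuer) ∈ A1 ⇒ Pursuer forces the target.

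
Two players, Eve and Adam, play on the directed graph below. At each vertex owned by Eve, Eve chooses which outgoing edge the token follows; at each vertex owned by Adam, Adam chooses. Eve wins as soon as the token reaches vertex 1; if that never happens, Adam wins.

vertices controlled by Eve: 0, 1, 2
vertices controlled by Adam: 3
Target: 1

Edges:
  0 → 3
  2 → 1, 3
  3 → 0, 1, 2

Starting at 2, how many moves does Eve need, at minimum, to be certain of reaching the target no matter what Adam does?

1

A0 = {1}
A1: add {2} — 2 (Eve) has 2→1.
A2 = A1; e.g. 0 (Eve) has no edge into A1. Fixed point.
2 enters the attractor at level 1, so Eve can force the target in 1 move from there.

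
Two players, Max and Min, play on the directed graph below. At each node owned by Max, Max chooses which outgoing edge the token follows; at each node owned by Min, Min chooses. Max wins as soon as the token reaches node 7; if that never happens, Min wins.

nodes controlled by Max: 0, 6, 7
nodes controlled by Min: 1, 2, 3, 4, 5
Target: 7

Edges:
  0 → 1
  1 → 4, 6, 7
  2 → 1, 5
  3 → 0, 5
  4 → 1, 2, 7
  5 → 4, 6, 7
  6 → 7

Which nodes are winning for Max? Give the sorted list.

6, 7

A0 = {7}
A1: add {6} — 6 (Max) has 6→7.
A2 = A1; e.g. 0 (Max) has no edge into A1. Fixed point.
Max's winning region = {6, 7}.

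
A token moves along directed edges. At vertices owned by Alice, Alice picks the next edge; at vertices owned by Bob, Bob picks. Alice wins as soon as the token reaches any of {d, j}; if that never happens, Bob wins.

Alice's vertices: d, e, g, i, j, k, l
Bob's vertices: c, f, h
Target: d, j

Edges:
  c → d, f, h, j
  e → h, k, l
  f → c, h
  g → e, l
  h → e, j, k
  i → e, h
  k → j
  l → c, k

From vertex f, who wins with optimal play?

A0 = {d, j}
A1: add {k} — k (Alice) has k→j.
A2: add {e, l} — e (Alice) has e→k; l (Alice) has l→k.
A3: add {g, h, i} — g (Alice) has g→e; h (Bob): all of {e, j, k} already in; i (Alice) has i→e.
A4 = A3; e.g. c (Bob) can still go to f. Fixed point.
f never enters the attractor, so Bob can avoid the target forever.

Bob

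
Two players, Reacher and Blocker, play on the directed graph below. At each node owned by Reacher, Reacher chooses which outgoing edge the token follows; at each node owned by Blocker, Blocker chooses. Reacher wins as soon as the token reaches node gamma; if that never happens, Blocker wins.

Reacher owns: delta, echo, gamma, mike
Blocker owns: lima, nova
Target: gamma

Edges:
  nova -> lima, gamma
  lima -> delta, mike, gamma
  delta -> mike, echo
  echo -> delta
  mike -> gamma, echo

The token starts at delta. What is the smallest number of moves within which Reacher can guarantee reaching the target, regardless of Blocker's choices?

2

A0 = {gamma}
A1: add {mike} — mike (Reacher) has mike→gamma.
A2: add {delta} — delta (Reacher) has delta→mike.
delta enters the attractor at level 2, so Reacher can force the target in 2 moves from there.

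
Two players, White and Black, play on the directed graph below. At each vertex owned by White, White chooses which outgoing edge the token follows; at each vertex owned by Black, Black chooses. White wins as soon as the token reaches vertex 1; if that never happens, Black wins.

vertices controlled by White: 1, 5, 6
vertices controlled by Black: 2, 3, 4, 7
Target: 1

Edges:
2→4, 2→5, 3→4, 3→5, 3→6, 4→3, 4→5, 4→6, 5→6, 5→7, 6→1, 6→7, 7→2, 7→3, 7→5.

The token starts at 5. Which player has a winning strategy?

White

A0 = {1}
A1: add {6} — 6 (White) has 6→1.
A2: add {5} — 5 (White) has 5→6.
A3 = A2; e.g. 2 (Black) can still go to 4. Fixed point.
5 ∈ A2, so White can force the target.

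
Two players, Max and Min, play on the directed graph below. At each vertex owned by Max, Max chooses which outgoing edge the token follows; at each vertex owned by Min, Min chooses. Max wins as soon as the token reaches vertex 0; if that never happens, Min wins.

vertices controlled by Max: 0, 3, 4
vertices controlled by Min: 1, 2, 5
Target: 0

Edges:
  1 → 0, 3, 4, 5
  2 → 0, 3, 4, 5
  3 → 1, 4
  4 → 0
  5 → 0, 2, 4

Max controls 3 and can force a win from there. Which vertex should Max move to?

4

A0 = {0}
A1: add {4} — 4 (Max) has 4→0.
A2: add {3} — 3 (Max) has 3→4.
A3 = A2; e.g. 1 (Min) can still go to 5. Fixed point.
From 3, successor 4 is in the attractor (rank 1); the other successor 1 is not.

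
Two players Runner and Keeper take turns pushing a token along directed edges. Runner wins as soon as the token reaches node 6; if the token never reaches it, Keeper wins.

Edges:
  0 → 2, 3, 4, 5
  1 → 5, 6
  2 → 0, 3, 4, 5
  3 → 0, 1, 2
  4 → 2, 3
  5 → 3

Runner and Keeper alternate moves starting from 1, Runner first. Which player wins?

Track states (vertex, player-to-move).
A0 = {(6,Runner), (6,Keeper)}
A1: add {(1,Runner)}.
(1,Runner) ∈ A1 ⇒ Runner forces the target.

Runner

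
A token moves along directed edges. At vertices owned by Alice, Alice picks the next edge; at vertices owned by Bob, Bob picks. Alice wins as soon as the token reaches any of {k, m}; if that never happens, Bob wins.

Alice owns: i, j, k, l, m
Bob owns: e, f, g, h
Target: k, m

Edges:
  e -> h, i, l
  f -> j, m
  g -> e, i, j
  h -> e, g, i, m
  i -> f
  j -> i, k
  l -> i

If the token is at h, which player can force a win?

Bob

A0 = {k, m}
A1: add {j} — j (Alice) has j→k.
A2: add {f} — f (Bob): all of {j, m} already in.
A3: add {i} — i (Alice) has i→f.
A4: add {l} — l (Alice) has l→i.
A5 = A4; e.g. e (Bob) can still go to h. Fixed point.
h never enters the attractor, so Bob can avoid the target forever.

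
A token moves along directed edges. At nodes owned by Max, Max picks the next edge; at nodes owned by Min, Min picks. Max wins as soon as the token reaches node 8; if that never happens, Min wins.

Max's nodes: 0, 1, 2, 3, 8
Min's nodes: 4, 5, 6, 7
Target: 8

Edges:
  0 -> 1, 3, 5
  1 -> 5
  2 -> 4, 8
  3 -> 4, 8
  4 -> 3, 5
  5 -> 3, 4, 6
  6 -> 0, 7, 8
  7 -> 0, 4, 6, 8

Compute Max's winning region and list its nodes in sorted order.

0, 2, 3, 8

A0 = {8}
A1: add {2, 3} — 2 (Max) has 2→8; 3 (Max) has 3→8.
A2: add {0} — 0 (Max) has 0→3.
A3 = A2; e.g. 1 (Max) has no edge into A2. Fixed point.
Max's winning region = {0, 2, 3, 8}.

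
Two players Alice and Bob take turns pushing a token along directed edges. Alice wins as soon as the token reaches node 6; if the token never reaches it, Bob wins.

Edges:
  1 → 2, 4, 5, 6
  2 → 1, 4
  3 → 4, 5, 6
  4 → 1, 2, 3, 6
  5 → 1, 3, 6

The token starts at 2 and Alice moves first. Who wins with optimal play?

Track states (vertex, player-to-move).
A0 = {(6,Alice), (6,Bob)}
A1: add {(1,Alice), (3,Alice), (4,Alice), (5,Alice)}.
A2: add {(2,Bob), (3,Bob), (5,Bob)}.
A3 = A2; e.g. (1,Bob) stays out. (2,Alice) never enters ⇒ Bob avoids the target.

Bob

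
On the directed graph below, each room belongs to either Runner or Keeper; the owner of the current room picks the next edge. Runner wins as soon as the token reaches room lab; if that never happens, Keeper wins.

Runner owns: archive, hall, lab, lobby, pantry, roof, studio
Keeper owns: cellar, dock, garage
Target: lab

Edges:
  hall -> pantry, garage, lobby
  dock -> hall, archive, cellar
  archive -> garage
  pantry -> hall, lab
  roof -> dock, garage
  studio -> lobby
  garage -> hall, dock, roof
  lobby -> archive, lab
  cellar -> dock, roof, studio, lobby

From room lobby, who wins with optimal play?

Runner

A0 = {lab}
A1: add {lobby, pantry} — pantry (Runner) has pantry→lab; lobby (Runner) has lobby→lab.
lobby ∈ A1, so Runner can force the target.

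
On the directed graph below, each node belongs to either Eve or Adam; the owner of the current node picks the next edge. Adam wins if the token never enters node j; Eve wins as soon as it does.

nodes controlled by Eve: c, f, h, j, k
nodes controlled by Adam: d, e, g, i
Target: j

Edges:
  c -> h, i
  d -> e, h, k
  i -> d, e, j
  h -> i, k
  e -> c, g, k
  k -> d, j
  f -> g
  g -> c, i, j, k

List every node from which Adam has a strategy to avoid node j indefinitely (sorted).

A0 = {j}
A1: add {k} — k (Eve) has k→j.
A2: add {h} — h (Eve) has h→k.
A3: add {c} — c (Eve) has c→h.
A4 = A3; e.g. d (Adam) can still go to e. Fixed point.
Eve's attractor = {c, h, j, k}; Adam avoids the target exactly from the complement.

d, e, f, g, i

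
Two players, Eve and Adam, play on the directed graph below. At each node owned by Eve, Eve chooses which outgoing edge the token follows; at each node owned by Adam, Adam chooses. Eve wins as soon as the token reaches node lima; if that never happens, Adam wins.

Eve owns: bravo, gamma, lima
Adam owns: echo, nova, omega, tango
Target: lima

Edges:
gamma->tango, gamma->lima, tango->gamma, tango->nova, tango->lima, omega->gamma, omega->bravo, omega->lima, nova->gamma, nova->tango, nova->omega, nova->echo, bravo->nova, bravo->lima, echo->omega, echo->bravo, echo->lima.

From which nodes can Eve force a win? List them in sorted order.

A0 = {lima}
A1: add {bravo, gamma} — gamma (Eve) has gamma→lima; bravo (Eve) has bravo→lima.
A2: add {omega} — omega (Adam): all of {gamma, bravo, lima} already in.
A3: add {echo} — echo (Adam): all of {omega, bravo, lima} already in.
A4 = A3; e.g. tango (Adam) can still go to nova. Fixed point.
Eve's winning region = {bravo, echo, gamma, lima, omega}.

bravo, echo, gamma, lima, omega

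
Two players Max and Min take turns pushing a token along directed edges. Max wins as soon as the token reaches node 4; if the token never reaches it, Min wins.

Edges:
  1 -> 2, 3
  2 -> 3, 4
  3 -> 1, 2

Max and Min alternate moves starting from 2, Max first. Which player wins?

Max

Track states (vertex, player-to-move).
A0 = {(4,Max), (4,Min)}
A1: add {(2,Max)}.
(2,Max) ∈ A1 ⇒ Max forces the target.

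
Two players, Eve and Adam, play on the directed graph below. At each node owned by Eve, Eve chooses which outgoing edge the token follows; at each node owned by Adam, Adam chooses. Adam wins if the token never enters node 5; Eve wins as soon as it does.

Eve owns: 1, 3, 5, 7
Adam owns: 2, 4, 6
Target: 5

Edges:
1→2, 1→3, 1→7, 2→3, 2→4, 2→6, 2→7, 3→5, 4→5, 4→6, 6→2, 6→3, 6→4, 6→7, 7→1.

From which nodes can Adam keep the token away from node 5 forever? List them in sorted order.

2, 4, 6

A0 = {5}
A1: add {3} — 3 (Eve) has 3→5.
A2: add {1} — 1 (Eve) has 1→3.
A3: add {7} — 7 (Eve) has 7→1.
A4 = A3; e.g. 2 (Adam) can still go to 4. Fixed point.
Eve's attractor = {1, 3, 5, 7}; Adam avoids the target exactly from the complement.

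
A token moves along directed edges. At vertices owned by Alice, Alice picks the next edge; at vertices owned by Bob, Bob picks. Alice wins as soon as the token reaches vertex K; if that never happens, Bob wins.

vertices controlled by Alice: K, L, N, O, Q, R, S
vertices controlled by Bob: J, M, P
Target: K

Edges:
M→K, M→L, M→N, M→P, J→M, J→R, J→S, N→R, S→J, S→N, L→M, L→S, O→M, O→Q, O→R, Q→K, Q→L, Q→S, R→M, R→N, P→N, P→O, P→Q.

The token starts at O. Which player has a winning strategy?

A0 = {K}
A1: add {Q} — Q (Alice) has Q→K.
A2: add {O} — O (Alice) has O→Q.
A3 = A2; e.g. J (Bob) can still go to M. Fixed point.
O ∈ A2, so Alice can force the target.

Alice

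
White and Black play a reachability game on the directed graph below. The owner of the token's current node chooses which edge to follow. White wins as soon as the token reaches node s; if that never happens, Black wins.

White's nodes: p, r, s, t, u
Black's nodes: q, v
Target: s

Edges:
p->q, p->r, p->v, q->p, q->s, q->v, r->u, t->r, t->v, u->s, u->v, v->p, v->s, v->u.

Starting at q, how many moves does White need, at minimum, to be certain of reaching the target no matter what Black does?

5

A0 = {s}
A1: add {u} — u (White) has u→s.
A2: add {r} — r (White) has r→u.
A3: add {p, t} — p (White) has p→r; t (White) has t→r.
A4: add {v} — v (Black): all of {p, s, u} already in.
A5: add {q} — q (Black): all of {p, s, v} already in.
A5 = all vertices. Fixed point.
q enters the attractor at level 5, so White can force the target in 5 moves from there.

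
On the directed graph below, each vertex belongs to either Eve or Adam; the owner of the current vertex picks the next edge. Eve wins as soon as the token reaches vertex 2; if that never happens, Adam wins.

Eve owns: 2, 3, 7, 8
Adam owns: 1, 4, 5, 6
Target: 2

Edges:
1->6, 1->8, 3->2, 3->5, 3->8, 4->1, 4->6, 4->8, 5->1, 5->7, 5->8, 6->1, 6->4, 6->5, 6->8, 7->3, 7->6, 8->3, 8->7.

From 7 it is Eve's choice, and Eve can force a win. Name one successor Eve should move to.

A0 = {2}
A1: add {3} — 3 (Eve) has 3→2.
A2: add {7, 8} — 7 (Eve) has 7→3; 8 (Eve) has 8→3.
A3 = A2; e.g. 1 (Adam) can still go to 6. Fixed point.
From 7, successor 3 is in the attractor (rank 1); the other successor 6 is not.

3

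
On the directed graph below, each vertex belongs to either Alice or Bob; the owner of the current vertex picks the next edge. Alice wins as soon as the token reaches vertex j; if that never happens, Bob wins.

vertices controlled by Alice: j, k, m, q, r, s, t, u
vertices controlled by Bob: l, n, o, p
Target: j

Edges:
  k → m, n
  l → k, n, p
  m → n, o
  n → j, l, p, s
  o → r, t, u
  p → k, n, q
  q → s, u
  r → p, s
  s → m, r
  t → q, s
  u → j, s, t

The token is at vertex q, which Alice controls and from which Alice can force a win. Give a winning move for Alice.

A0 = {j}
A1: add {u} — u (Alice) has u→j.
A2: add {q} — q (Alice) has q→u.
A3: add {t} — t (Alice) has t→q.
A4 = A3; e.g. k (Alice) has no edge into A3. Fixed point.
From q, successor u is in the attractor (rank 1); the other successor s is not.

u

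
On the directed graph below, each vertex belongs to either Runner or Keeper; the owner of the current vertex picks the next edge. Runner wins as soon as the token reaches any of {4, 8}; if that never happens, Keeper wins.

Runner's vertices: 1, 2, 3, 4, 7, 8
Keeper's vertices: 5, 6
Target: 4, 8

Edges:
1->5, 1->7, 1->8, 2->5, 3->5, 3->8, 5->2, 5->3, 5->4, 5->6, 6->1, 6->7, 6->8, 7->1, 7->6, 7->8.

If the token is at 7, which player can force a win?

Runner

A0 = {4, 8}
A1: add {1, 3, 7} — 1 (Runner) has 1→8; 3 (Runner) has 3→8; 7 (Runner) has 7→8.
7 ∈ A1, so Runner can force the target.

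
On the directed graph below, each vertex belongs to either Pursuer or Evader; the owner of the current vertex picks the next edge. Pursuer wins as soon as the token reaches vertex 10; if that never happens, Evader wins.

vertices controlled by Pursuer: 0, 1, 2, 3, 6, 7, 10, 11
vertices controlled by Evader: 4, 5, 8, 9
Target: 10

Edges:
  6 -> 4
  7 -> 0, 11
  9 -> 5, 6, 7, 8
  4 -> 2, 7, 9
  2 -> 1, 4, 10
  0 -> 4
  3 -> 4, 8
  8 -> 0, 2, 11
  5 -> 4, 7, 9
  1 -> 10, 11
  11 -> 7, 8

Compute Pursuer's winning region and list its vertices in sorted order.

A0 = {10}
A1: add {1, 2} — 1 (Pursuer) has 1→10; 2 (Pursuer) has 2→10.
A2 = A1; e.g. 0 (Pursuer) has no edge into A1. Fixed point.
Pursuer's winning region = {1, 2, 10}.

1, 2, 10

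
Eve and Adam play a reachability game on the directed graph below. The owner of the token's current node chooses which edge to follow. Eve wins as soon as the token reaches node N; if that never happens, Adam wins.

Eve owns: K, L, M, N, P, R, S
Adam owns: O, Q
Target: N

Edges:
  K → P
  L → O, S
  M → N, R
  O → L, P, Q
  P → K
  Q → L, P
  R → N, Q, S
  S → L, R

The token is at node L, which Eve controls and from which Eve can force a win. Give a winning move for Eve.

A0 = {N}
A1: add {M, R} — M (Eve) has M→N; R (Eve) has R→N.
A2: add {S} — S (Eve) has S→R.
A3: add {L} — L (Eve) has L→S.
A4 = A3; e.g. K (Eve) has no edge into A3. Fixed point.
From L, successor S is in the attractor (rank 2); the other successor O is not.

S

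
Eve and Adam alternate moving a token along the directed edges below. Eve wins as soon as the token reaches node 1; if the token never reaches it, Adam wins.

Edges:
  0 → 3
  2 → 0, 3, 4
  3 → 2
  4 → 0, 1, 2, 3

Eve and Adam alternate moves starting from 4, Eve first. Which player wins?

Eve

Track states (vertex, player-to-move).
A0 = {(1,Eve), (1,Adam)}
A1: add {(4,Eve)}.
(4,Eve) ∈ A1 ⇒ Eve forces the target.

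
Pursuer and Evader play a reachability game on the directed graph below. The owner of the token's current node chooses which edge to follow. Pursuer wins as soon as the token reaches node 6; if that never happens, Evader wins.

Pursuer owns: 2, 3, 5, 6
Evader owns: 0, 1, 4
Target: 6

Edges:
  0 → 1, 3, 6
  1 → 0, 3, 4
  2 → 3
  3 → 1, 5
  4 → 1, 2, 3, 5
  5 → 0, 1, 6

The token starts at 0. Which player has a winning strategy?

Evader

A0 = {6}
A1: add {5} — 5 (Pursuer) has 5→6.
A2: add {3} — 3 (Pursuer) has 3→5.
A3: add {2} — 2 (Pursuer) has 2→3.
A4 = A3; e.g. 0 (Evader) can still go to 1. Fixed point.
0 never enters the attractor, so Evader can avoid the target forever.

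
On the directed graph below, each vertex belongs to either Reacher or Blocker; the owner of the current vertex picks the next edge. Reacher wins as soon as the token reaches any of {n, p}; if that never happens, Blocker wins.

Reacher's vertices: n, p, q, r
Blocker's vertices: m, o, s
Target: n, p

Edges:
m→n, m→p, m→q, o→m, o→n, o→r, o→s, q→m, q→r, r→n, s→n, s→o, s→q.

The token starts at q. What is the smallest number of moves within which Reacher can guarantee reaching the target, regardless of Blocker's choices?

A0 = {n, p}
A1: add {r} — r (Reacher) has r→n.
A2: add {q} — q (Reacher) has q→r.
q enters the attractor at level 2, so Reacher can force the target in 2 moves from there.

2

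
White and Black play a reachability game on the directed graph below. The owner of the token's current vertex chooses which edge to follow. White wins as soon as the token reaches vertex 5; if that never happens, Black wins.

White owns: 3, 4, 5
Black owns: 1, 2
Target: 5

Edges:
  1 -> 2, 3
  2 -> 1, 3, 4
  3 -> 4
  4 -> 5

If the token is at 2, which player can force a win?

A0 = {5}
A1: add {4} — 4 (White) has 4→5.
A2: add {3} — 3 (White) has 3→4.
A3 = A2; e.g. 1 (Black) can still go to 2. Fixed point.
2 never enters the attractor, so Black can avoid the target forever.

Black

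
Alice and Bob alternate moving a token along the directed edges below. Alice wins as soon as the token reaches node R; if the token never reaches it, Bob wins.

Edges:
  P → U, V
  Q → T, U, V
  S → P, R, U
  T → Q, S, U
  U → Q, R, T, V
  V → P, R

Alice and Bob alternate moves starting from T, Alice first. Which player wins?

Bob

Track states (vertex, player-to-move).
A0 = {(R,Alice), (R,Bob)}
A1: add {(S,Alice), (U,Alice), (V,Alice)}.
A2: add {(P,Bob)}.
A3 = A2; e.g. (P,Alice) stays out. (T,Alice) never enters ⇒ Bob avoids the target.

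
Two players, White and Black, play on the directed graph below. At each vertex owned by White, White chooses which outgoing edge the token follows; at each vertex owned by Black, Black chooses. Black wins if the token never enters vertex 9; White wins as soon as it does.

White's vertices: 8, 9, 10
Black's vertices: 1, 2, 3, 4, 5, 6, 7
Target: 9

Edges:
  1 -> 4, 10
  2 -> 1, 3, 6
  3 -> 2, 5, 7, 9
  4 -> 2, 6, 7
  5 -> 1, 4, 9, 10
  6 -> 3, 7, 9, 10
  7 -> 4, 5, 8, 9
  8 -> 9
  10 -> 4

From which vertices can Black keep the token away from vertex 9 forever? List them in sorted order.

A0 = {9}
A1: add {8} — 8 (White) has 8→9.
A2 = A1; e.g. 1 (Black) can still go to 4. Fixed point.
White's attractor = {8, 9}; Black avoids the target exactly from the complement.

1, 2, 3, 4, 5, 6, 7, 10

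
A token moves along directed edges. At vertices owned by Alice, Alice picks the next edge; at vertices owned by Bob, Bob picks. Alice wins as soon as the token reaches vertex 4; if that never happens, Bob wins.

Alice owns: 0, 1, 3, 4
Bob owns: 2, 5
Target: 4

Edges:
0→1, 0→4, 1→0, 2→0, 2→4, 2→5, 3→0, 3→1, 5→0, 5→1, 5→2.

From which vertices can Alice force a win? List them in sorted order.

0, 1, 3, 4

A0 = {4}
A1: add {0} — 0 (Alice) has 0→4.
A2: add {1, 3} — 1 (Alice) has 1→0; 3 (Alice) has 3→0.
A3 = A2; e.g. 2 (Bob) can still go to 5. Fixed point.
Alice's winning region = {0, 1, 3, 4}.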